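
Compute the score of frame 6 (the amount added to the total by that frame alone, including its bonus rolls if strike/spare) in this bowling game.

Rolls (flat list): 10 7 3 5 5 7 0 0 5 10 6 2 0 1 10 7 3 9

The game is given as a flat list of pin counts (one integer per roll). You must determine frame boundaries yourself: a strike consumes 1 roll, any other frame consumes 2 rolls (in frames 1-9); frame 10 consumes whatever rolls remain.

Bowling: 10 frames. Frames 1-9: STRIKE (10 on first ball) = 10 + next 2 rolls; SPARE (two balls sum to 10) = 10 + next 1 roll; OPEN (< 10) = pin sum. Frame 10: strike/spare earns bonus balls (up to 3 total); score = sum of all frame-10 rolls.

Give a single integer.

Frame 1: STRIKE. 10 + next two rolls (7+3) = 20. Cumulative: 20
Frame 2: SPARE (7+3=10). 10 + next roll (5) = 15. Cumulative: 35
Frame 3: SPARE (5+5=10). 10 + next roll (7) = 17. Cumulative: 52
Frame 4: OPEN (7+0=7). Cumulative: 59
Frame 5: OPEN (0+5=5). Cumulative: 64
Frame 6: STRIKE. 10 + next two rolls (6+2) = 18. Cumulative: 82
Frame 7: OPEN (6+2=8). Cumulative: 90
Frame 8: OPEN (0+1=1). Cumulative: 91

Answer: 18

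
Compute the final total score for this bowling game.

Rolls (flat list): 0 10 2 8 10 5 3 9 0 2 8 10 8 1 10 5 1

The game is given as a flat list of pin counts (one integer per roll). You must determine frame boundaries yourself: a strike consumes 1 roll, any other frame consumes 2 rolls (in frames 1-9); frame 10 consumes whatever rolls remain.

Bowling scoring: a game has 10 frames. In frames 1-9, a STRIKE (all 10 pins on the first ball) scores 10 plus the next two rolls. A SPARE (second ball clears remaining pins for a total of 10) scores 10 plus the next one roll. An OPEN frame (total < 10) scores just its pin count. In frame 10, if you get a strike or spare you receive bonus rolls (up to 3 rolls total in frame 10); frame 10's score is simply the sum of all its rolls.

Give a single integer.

Frame 1: SPARE (0+10=10). 10 + next roll (2) = 12. Cumulative: 12
Frame 2: SPARE (2+8=10). 10 + next roll (10) = 20. Cumulative: 32
Frame 3: STRIKE. 10 + next two rolls (5+3) = 18. Cumulative: 50
Frame 4: OPEN (5+3=8). Cumulative: 58
Frame 5: OPEN (9+0=9). Cumulative: 67
Frame 6: SPARE (2+8=10). 10 + next roll (10) = 20. Cumulative: 87
Frame 7: STRIKE. 10 + next two rolls (8+1) = 19. Cumulative: 106
Frame 8: OPEN (8+1=9). Cumulative: 115
Frame 9: STRIKE. 10 + next two rolls (5+1) = 16. Cumulative: 131
Frame 10: OPEN. Sum of all frame-10 rolls (5+1) = 6. Cumulative: 137

Answer: 137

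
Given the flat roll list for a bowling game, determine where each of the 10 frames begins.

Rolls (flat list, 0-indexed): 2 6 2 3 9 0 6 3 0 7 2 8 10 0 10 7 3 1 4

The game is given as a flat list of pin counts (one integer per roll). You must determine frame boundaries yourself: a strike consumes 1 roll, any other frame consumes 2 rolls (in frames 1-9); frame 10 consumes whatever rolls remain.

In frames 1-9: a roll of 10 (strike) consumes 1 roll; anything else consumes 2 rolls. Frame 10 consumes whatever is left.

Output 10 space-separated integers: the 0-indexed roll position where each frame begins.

Frame 1 starts at roll index 0: rolls=2,6 (sum=8), consumes 2 rolls
Frame 2 starts at roll index 2: rolls=2,3 (sum=5), consumes 2 rolls
Frame 3 starts at roll index 4: rolls=9,0 (sum=9), consumes 2 rolls
Frame 4 starts at roll index 6: rolls=6,3 (sum=9), consumes 2 rolls
Frame 5 starts at roll index 8: rolls=0,7 (sum=7), consumes 2 rolls
Frame 6 starts at roll index 10: rolls=2,8 (sum=10), consumes 2 rolls
Frame 7 starts at roll index 12: roll=10 (strike), consumes 1 roll
Frame 8 starts at roll index 13: rolls=0,10 (sum=10), consumes 2 rolls
Frame 9 starts at roll index 15: rolls=7,3 (sum=10), consumes 2 rolls
Frame 10 starts at roll index 17: 2 remaining rolls

Answer: 0 2 4 6 8 10 12 13 15 17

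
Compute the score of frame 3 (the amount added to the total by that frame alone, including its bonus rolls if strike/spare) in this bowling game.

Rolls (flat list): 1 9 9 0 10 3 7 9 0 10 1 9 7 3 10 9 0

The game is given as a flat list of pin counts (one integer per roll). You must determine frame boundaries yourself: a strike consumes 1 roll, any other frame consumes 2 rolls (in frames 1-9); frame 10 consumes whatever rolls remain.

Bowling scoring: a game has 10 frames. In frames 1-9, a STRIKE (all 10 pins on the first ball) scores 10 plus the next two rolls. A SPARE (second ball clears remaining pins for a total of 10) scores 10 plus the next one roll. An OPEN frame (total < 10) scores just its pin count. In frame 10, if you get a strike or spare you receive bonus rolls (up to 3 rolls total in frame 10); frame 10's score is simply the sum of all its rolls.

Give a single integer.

Frame 1: SPARE (1+9=10). 10 + next roll (9) = 19. Cumulative: 19
Frame 2: OPEN (9+0=9). Cumulative: 28
Frame 3: STRIKE. 10 + next two rolls (3+7) = 20. Cumulative: 48
Frame 4: SPARE (3+7=10). 10 + next roll (9) = 19. Cumulative: 67
Frame 5: OPEN (9+0=9). Cumulative: 76

Answer: 20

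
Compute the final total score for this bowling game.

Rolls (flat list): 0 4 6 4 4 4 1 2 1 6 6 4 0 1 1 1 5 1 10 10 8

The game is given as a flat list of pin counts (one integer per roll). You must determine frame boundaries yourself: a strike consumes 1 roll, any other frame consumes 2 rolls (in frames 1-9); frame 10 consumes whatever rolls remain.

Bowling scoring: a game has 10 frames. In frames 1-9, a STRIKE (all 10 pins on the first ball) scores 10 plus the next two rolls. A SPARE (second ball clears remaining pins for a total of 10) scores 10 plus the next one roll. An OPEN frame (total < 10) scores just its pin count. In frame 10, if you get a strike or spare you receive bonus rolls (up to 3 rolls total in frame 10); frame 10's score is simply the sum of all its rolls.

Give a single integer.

Answer: 83

Derivation:
Frame 1: OPEN (0+4=4). Cumulative: 4
Frame 2: SPARE (6+4=10). 10 + next roll (4) = 14. Cumulative: 18
Frame 3: OPEN (4+4=8). Cumulative: 26
Frame 4: OPEN (1+2=3). Cumulative: 29
Frame 5: OPEN (1+6=7). Cumulative: 36
Frame 6: SPARE (6+4=10). 10 + next roll (0) = 10. Cumulative: 46
Frame 7: OPEN (0+1=1). Cumulative: 47
Frame 8: OPEN (1+1=2). Cumulative: 49
Frame 9: OPEN (5+1=6). Cumulative: 55
Frame 10: STRIKE. Sum of all frame-10 rolls (10+10+8) = 28. Cumulative: 83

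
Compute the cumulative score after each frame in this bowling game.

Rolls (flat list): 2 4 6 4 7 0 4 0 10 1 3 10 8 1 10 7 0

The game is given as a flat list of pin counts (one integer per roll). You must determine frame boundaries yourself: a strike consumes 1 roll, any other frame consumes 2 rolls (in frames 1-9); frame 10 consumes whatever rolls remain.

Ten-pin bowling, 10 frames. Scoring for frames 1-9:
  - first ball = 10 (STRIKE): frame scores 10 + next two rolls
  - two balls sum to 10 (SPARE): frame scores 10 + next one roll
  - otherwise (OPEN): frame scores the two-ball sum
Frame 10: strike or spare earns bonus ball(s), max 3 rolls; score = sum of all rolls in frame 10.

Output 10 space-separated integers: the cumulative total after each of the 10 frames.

Frame 1: OPEN (2+4=6). Cumulative: 6
Frame 2: SPARE (6+4=10). 10 + next roll (7) = 17. Cumulative: 23
Frame 3: OPEN (7+0=7). Cumulative: 30
Frame 4: OPEN (4+0=4). Cumulative: 34
Frame 5: STRIKE. 10 + next two rolls (1+3) = 14. Cumulative: 48
Frame 6: OPEN (1+3=4). Cumulative: 52
Frame 7: STRIKE. 10 + next two rolls (8+1) = 19. Cumulative: 71
Frame 8: OPEN (8+1=9). Cumulative: 80
Frame 9: STRIKE. 10 + next two rolls (7+0) = 17. Cumulative: 97
Frame 10: OPEN. Sum of all frame-10 rolls (7+0) = 7. Cumulative: 104

Answer: 6 23 30 34 48 52 71 80 97 104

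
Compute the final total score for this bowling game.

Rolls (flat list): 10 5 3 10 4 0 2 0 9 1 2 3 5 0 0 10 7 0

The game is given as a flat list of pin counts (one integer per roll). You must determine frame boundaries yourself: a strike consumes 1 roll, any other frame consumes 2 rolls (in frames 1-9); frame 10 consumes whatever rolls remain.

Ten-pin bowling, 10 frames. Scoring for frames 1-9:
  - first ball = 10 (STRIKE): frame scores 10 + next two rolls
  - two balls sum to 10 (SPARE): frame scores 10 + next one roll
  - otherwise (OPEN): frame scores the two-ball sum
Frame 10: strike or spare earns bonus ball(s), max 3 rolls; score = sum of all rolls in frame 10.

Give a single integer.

Answer: 92

Derivation:
Frame 1: STRIKE. 10 + next two rolls (5+3) = 18. Cumulative: 18
Frame 2: OPEN (5+3=8). Cumulative: 26
Frame 3: STRIKE. 10 + next two rolls (4+0) = 14. Cumulative: 40
Frame 4: OPEN (4+0=4). Cumulative: 44
Frame 5: OPEN (2+0=2). Cumulative: 46
Frame 6: SPARE (9+1=10). 10 + next roll (2) = 12. Cumulative: 58
Frame 7: OPEN (2+3=5). Cumulative: 63
Frame 8: OPEN (5+0=5). Cumulative: 68
Frame 9: SPARE (0+10=10). 10 + next roll (7) = 17. Cumulative: 85
Frame 10: OPEN. Sum of all frame-10 rolls (7+0) = 7. Cumulative: 92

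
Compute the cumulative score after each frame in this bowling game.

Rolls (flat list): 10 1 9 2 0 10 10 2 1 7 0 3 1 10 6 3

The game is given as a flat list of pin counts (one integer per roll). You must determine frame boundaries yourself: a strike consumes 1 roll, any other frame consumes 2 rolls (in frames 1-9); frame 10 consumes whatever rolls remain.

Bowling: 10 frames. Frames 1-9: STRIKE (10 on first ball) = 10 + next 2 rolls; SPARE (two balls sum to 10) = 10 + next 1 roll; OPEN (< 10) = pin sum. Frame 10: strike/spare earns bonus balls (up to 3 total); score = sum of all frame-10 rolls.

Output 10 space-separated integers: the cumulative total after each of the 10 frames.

Answer: 20 32 34 56 69 72 79 83 102 111

Derivation:
Frame 1: STRIKE. 10 + next two rolls (1+9) = 20. Cumulative: 20
Frame 2: SPARE (1+9=10). 10 + next roll (2) = 12. Cumulative: 32
Frame 3: OPEN (2+0=2). Cumulative: 34
Frame 4: STRIKE. 10 + next two rolls (10+2) = 22. Cumulative: 56
Frame 5: STRIKE. 10 + next two rolls (2+1) = 13. Cumulative: 69
Frame 6: OPEN (2+1=3). Cumulative: 72
Frame 7: OPEN (7+0=7). Cumulative: 79
Frame 8: OPEN (3+1=4). Cumulative: 83
Frame 9: STRIKE. 10 + next two rolls (6+3) = 19. Cumulative: 102
Frame 10: OPEN. Sum of all frame-10 rolls (6+3) = 9. Cumulative: 111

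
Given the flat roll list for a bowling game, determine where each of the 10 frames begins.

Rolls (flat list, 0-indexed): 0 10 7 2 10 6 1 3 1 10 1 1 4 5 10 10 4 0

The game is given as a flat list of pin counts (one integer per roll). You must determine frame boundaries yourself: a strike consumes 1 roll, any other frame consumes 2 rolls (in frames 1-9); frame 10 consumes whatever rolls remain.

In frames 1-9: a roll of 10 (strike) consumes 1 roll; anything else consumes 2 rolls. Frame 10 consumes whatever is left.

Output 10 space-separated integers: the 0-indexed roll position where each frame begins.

Frame 1 starts at roll index 0: rolls=0,10 (sum=10), consumes 2 rolls
Frame 2 starts at roll index 2: rolls=7,2 (sum=9), consumes 2 rolls
Frame 3 starts at roll index 4: roll=10 (strike), consumes 1 roll
Frame 4 starts at roll index 5: rolls=6,1 (sum=7), consumes 2 rolls
Frame 5 starts at roll index 7: rolls=3,1 (sum=4), consumes 2 rolls
Frame 6 starts at roll index 9: roll=10 (strike), consumes 1 roll
Frame 7 starts at roll index 10: rolls=1,1 (sum=2), consumes 2 rolls
Frame 8 starts at roll index 12: rolls=4,5 (sum=9), consumes 2 rolls
Frame 9 starts at roll index 14: roll=10 (strike), consumes 1 roll
Frame 10 starts at roll index 15: 3 remaining rolls

Answer: 0 2 4 5 7 9 10 12 14 15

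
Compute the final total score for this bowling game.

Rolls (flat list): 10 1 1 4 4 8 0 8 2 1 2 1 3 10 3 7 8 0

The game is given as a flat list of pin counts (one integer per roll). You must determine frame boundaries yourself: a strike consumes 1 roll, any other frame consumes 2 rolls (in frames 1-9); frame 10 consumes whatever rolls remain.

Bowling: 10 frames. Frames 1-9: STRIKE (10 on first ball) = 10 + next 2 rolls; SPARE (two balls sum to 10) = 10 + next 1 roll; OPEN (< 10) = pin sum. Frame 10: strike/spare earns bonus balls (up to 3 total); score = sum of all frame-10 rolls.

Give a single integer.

Frame 1: STRIKE. 10 + next two rolls (1+1) = 12. Cumulative: 12
Frame 2: OPEN (1+1=2). Cumulative: 14
Frame 3: OPEN (4+4=8). Cumulative: 22
Frame 4: OPEN (8+0=8). Cumulative: 30
Frame 5: SPARE (8+2=10). 10 + next roll (1) = 11. Cumulative: 41
Frame 6: OPEN (1+2=3). Cumulative: 44
Frame 7: OPEN (1+3=4). Cumulative: 48
Frame 8: STRIKE. 10 + next two rolls (3+7) = 20. Cumulative: 68
Frame 9: SPARE (3+7=10). 10 + next roll (8) = 18. Cumulative: 86
Frame 10: OPEN. Sum of all frame-10 rolls (8+0) = 8. Cumulative: 94

Answer: 94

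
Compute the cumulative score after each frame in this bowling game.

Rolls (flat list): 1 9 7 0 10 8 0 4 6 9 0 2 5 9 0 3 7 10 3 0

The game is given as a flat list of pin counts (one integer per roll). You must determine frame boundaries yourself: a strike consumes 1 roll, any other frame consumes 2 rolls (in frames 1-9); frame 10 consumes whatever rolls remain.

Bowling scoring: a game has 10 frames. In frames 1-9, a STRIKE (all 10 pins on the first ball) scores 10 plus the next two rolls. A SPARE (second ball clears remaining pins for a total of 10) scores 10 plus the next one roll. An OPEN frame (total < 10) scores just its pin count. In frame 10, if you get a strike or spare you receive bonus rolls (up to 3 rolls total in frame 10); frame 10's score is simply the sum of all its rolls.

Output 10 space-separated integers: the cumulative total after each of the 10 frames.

Frame 1: SPARE (1+9=10). 10 + next roll (7) = 17. Cumulative: 17
Frame 2: OPEN (7+0=7). Cumulative: 24
Frame 3: STRIKE. 10 + next two rolls (8+0) = 18. Cumulative: 42
Frame 4: OPEN (8+0=8). Cumulative: 50
Frame 5: SPARE (4+6=10). 10 + next roll (9) = 19. Cumulative: 69
Frame 6: OPEN (9+0=9). Cumulative: 78
Frame 7: OPEN (2+5=7). Cumulative: 85
Frame 8: OPEN (9+0=9). Cumulative: 94
Frame 9: SPARE (3+7=10). 10 + next roll (10) = 20. Cumulative: 114
Frame 10: STRIKE. Sum of all frame-10 rolls (10+3+0) = 13. Cumulative: 127

Answer: 17 24 42 50 69 78 85 94 114 127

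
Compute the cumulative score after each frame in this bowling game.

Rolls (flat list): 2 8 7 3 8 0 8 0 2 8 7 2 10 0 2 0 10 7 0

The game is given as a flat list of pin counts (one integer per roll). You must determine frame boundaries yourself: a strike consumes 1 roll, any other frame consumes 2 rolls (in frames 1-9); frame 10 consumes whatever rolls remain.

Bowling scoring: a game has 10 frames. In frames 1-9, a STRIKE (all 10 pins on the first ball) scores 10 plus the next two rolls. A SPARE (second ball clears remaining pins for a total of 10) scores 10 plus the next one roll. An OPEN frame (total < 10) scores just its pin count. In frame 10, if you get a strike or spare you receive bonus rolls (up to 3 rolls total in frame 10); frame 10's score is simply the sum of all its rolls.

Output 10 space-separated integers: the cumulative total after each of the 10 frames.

Answer: 17 35 43 51 68 77 89 91 108 115

Derivation:
Frame 1: SPARE (2+8=10). 10 + next roll (7) = 17. Cumulative: 17
Frame 2: SPARE (7+3=10). 10 + next roll (8) = 18. Cumulative: 35
Frame 3: OPEN (8+0=8). Cumulative: 43
Frame 4: OPEN (8+0=8). Cumulative: 51
Frame 5: SPARE (2+8=10). 10 + next roll (7) = 17. Cumulative: 68
Frame 6: OPEN (7+2=9). Cumulative: 77
Frame 7: STRIKE. 10 + next two rolls (0+2) = 12. Cumulative: 89
Frame 8: OPEN (0+2=2). Cumulative: 91
Frame 9: SPARE (0+10=10). 10 + next roll (7) = 17. Cumulative: 108
Frame 10: OPEN. Sum of all frame-10 rolls (7+0) = 7. Cumulative: 115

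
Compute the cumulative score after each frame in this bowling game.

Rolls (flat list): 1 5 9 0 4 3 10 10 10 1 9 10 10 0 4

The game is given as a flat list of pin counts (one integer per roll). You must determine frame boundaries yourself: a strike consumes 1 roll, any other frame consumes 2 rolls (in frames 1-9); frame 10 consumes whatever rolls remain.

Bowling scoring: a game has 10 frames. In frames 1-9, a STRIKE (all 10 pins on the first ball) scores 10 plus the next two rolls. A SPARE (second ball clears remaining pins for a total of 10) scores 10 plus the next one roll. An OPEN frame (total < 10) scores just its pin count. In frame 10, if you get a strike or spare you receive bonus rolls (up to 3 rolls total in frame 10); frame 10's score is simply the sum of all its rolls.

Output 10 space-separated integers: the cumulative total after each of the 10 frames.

Frame 1: OPEN (1+5=6). Cumulative: 6
Frame 2: OPEN (9+0=9). Cumulative: 15
Frame 3: OPEN (4+3=7). Cumulative: 22
Frame 4: STRIKE. 10 + next two rolls (10+10) = 30. Cumulative: 52
Frame 5: STRIKE. 10 + next two rolls (10+1) = 21. Cumulative: 73
Frame 6: STRIKE. 10 + next two rolls (1+9) = 20. Cumulative: 93
Frame 7: SPARE (1+9=10). 10 + next roll (10) = 20. Cumulative: 113
Frame 8: STRIKE. 10 + next two rolls (10+0) = 20. Cumulative: 133
Frame 9: STRIKE. 10 + next two rolls (0+4) = 14. Cumulative: 147
Frame 10: OPEN. Sum of all frame-10 rolls (0+4) = 4. Cumulative: 151

Answer: 6 15 22 52 73 93 113 133 147 151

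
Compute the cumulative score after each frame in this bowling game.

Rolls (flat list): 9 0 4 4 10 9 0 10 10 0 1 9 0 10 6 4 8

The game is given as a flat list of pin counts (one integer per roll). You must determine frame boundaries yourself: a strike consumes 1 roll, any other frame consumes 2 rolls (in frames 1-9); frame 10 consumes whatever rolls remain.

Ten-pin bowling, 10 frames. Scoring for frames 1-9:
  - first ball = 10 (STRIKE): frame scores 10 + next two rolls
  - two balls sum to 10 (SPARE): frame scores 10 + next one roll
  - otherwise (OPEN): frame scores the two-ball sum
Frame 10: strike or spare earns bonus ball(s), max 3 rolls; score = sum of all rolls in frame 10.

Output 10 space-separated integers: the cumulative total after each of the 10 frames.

Answer: 9 17 36 45 65 76 77 86 106 124

Derivation:
Frame 1: OPEN (9+0=9). Cumulative: 9
Frame 2: OPEN (4+4=8). Cumulative: 17
Frame 3: STRIKE. 10 + next two rolls (9+0) = 19. Cumulative: 36
Frame 4: OPEN (9+0=9). Cumulative: 45
Frame 5: STRIKE. 10 + next two rolls (10+0) = 20. Cumulative: 65
Frame 6: STRIKE. 10 + next two rolls (0+1) = 11. Cumulative: 76
Frame 7: OPEN (0+1=1). Cumulative: 77
Frame 8: OPEN (9+0=9). Cumulative: 86
Frame 9: STRIKE. 10 + next two rolls (6+4) = 20. Cumulative: 106
Frame 10: SPARE. Sum of all frame-10 rolls (6+4+8) = 18. Cumulative: 124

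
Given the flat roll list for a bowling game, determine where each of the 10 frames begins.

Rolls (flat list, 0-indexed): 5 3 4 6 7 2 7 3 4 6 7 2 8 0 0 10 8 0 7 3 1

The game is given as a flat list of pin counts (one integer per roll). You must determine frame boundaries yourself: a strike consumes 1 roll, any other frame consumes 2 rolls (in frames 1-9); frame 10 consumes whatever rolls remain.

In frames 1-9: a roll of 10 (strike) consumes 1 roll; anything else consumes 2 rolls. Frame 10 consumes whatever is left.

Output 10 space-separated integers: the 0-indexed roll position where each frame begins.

Frame 1 starts at roll index 0: rolls=5,3 (sum=8), consumes 2 rolls
Frame 2 starts at roll index 2: rolls=4,6 (sum=10), consumes 2 rolls
Frame 3 starts at roll index 4: rolls=7,2 (sum=9), consumes 2 rolls
Frame 4 starts at roll index 6: rolls=7,3 (sum=10), consumes 2 rolls
Frame 5 starts at roll index 8: rolls=4,6 (sum=10), consumes 2 rolls
Frame 6 starts at roll index 10: rolls=7,2 (sum=9), consumes 2 rolls
Frame 7 starts at roll index 12: rolls=8,0 (sum=8), consumes 2 rolls
Frame 8 starts at roll index 14: rolls=0,10 (sum=10), consumes 2 rolls
Frame 9 starts at roll index 16: rolls=8,0 (sum=8), consumes 2 rolls
Frame 10 starts at roll index 18: 3 remaining rolls

Answer: 0 2 4 6 8 10 12 14 16 18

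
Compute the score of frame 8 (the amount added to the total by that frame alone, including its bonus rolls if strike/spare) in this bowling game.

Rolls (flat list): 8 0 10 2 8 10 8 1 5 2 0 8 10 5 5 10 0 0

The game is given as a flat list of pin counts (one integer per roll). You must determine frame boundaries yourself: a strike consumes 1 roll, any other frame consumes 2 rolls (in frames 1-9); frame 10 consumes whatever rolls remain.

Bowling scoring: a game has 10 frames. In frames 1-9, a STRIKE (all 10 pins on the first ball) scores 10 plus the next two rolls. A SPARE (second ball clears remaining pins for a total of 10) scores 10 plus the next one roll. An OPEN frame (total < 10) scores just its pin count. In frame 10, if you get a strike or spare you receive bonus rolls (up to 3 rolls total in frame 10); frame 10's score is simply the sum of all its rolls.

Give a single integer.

Frame 1: OPEN (8+0=8). Cumulative: 8
Frame 2: STRIKE. 10 + next two rolls (2+8) = 20. Cumulative: 28
Frame 3: SPARE (2+8=10). 10 + next roll (10) = 20. Cumulative: 48
Frame 4: STRIKE. 10 + next two rolls (8+1) = 19. Cumulative: 67
Frame 5: OPEN (8+1=9). Cumulative: 76
Frame 6: OPEN (5+2=7). Cumulative: 83
Frame 7: OPEN (0+8=8). Cumulative: 91
Frame 8: STRIKE. 10 + next two rolls (5+5) = 20. Cumulative: 111
Frame 9: SPARE (5+5=10). 10 + next roll (10) = 20. Cumulative: 131
Frame 10: STRIKE. Sum of all frame-10 rolls (10+0+0) = 10. Cumulative: 141

Answer: 20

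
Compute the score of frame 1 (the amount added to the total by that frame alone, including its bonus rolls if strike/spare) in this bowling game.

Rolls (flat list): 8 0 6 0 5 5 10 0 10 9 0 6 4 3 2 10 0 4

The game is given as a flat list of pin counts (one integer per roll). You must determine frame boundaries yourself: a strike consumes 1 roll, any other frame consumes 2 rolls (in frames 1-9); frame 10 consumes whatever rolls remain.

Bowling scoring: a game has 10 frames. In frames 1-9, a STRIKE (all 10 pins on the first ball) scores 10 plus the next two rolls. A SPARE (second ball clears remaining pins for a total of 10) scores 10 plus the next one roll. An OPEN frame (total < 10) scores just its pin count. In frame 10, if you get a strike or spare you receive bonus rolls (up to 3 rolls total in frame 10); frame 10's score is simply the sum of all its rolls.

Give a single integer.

Frame 1: OPEN (8+0=8). Cumulative: 8
Frame 2: OPEN (6+0=6). Cumulative: 14
Frame 3: SPARE (5+5=10). 10 + next roll (10) = 20. Cumulative: 34

Answer: 8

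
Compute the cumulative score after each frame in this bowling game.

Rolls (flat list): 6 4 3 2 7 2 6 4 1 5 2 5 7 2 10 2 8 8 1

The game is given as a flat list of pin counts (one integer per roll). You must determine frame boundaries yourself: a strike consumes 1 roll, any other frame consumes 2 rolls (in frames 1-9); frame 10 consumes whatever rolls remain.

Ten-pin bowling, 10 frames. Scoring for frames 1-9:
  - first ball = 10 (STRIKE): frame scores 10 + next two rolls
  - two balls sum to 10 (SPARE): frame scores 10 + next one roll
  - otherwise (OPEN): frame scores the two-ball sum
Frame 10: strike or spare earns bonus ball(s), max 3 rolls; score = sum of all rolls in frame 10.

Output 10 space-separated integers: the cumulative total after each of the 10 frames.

Frame 1: SPARE (6+4=10). 10 + next roll (3) = 13. Cumulative: 13
Frame 2: OPEN (3+2=5). Cumulative: 18
Frame 3: OPEN (7+2=9). Cumulative: 27
Frame 4: SPARE (6+4=10). 10 + next roll (1) = 11. Cumulative: 38
Frame 5: OPEN (1+5=6). Cumulative: 44
Frame 6: OPEN (2+5=7). Cumulative: 51
Frame 7: OPEN (7+2=9). Cumulative: 60
Frame 8: STRIKE. 10 + next two rolls (2+8) = 20. Cumulative: 80
Frame 9: SPARE (2+8=10). 10 + next roll (8) = 18. Cumulative: 98
Frame 10: OPEN. Sum of all frame-10 rolls (8+1) = 9. Cumulative: 107

Answer: 13 18 27 38 44 51 60 80 98 107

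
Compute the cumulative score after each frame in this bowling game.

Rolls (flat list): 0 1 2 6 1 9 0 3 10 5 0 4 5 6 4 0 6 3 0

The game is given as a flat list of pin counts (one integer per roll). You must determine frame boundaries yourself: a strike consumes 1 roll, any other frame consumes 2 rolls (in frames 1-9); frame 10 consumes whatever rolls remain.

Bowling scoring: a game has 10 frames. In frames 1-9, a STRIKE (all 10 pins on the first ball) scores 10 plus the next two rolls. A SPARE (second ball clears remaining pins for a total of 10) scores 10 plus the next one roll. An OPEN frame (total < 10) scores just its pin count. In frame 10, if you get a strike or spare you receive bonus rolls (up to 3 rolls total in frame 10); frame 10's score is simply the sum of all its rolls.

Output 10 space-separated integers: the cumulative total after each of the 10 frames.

Frame 1: OPEN (0+1=1). Cumulative: 1
Frame 2: OPEN (2+6=8). Cumulative: 9
Frame 3: SPARE (1+9=10). 10 + next roll (0) = 10. Cumulative: 19
Frame 4: OPEN (0+3=3). Cumulative: 22
Frame 5: STRIKE. 10 + next two rolls (5+0) = 15. Cumulative: 37
Frame 6: OPEN (5+0=5). Cumulative: 42
Frame 7: OPEN (4+5=9). Cumulative: 51
Frame 8: SPARE (6+4=10). 10 + next roll (0) = 10. Cumulative: 61
Frame 9: OPEN (0+6=6). Cumulative: 67
Frame 10: OPEN. Sum of all frame-10 rolls (3+0) = 3. Cumulative: 70

Answer: 1 9 19 22 37 42 51 61 67 70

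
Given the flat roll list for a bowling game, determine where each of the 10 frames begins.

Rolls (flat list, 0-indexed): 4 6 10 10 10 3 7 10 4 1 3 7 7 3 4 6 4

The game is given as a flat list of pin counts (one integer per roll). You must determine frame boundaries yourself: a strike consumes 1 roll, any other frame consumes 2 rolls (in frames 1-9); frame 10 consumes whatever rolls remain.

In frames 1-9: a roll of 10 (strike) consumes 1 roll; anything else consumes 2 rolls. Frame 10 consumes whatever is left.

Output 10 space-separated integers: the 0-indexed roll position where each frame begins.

Answer: 0 2 3 4 5 7 8 10 12 14

Derivation:
Frame 1 starts at roll index 0: rolls=4,6 (sum=10), consumes 2 rolls
Frame 2 starts at roll index 2: roll=10 (strike), consumes 1 roll
Frame 3 starts at roll index 3: roll=10 (strike), consumes 1 roll
Frame 4 starts at roll index 4: roll=10 (strike), consumes 1 roll
Frame 5 starts at roll index 5: rolls=3,7 (sum=10), consumes 2 rolls
Frame 6 starts at roll index 7: roll=10 (strike), consumes 1 roll
Frame 7 starts at roll index 8: rolls=4,1 (sum=5), consumes 2 rolls
Frame 8 starts at roll index 10: rolls=3,7 (sum=10), consumes 2 rolls
Frame 9 starts at roll index 12: rolls=7,3 (sum=10), consumes 2 rolls
Frame 10 starts at roll index 14: 3 remaining rolls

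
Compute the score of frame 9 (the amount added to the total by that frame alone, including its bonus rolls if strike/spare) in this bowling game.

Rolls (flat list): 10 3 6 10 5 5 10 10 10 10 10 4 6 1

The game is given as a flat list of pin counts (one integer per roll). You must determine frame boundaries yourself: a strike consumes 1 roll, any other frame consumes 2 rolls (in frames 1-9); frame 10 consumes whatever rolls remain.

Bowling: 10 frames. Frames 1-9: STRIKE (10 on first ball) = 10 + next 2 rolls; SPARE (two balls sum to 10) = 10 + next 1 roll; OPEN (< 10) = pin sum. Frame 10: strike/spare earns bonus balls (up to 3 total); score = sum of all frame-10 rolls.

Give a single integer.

Answer: 20

Derivation:
Frame 1: STRIKE. 10 + next two rolls (3+6) = 19. Cumulative: 19
Frame 2: OPEN (3+6=9). Cumulative: 28
Frame 3: STRIKE. 10 + next two rolls (5+5) = 20. Cumulative: 48
Frame 4: SPARE (5+5=10). 10 + next roll (10) = 20. Cumulative: 68
Frame 5: STRIKE. 10 + next two rolls (10+10) = 30. Cumulative: 98
Frame 6: STRIKE. 10 + next two rolls (10+10) = 30. Cumulative: 128
Frame 7: STRIKE. 10 + next two rolls (10+10) = 30. Cumulative: 158
Frame 8: STRIKE. 10 + next two rolls (10+4) = 24. Cumulative: 182
Frame 9: STRIKE. 10 + next two rolls (4+6) = 20. Cumulative: 202
Frame 10: SPARE. Sum of all frame-10 rolls (4+6+1) = 11. Cumulative: 213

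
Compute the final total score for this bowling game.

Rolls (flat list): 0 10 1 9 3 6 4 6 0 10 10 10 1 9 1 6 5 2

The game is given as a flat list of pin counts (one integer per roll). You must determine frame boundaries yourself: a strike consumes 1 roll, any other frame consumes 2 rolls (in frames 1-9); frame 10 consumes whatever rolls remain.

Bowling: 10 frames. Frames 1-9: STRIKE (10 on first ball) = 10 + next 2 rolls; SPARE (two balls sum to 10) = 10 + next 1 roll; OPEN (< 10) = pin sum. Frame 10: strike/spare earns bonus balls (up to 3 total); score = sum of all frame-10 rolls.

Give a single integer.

Frame 1: SPARE (0+10=10). 10 + next roll (1) = 11. Cumulative: 11
Frame 2: SPARE (1+9=10). 10 + next roll (3) = 13. Cumulative: 24
Frame 3: OPEN (3+6=9). Cumulative: 33
Frame 4: SPARE (4+6=10). 10 + next roll (0) = 10. Cumulative: 43
Frame 5: SPARE (0+10=10). 10 + next roll (10) = 20. Cumulative: 63
Frame 6: STRIKE. 10 + next two rolls (10+1) = 21. Cumulative: 84
Frame 7: STRIKE. 10 + next two rolls (1+9) = 20. Cumulative: 104
Frame 8: SPARE (1+9=10). 10 + next roll (1) = 11. Cumulative: 115
Frame 9: OPEN (1+6=7). Cumulative: 122
Frame 10: OPEN. Sum of all frame-10 rolls (5+2) = 7. Cumulative: 129

Answer: 129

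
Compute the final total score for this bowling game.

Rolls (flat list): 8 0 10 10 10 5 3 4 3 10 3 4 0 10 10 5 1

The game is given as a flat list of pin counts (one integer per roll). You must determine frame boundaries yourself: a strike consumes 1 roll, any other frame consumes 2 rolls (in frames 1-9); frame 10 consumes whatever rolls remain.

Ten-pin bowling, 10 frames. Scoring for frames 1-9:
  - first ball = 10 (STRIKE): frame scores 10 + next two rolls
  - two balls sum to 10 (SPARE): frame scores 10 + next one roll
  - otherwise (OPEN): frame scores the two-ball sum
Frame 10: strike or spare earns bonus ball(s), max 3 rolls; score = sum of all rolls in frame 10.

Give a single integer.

Answer: 156

Derivation:
Frame 1: OPEN (8+0=8). Cumulative: 8
Frame 2: STRIKE. 10 + next two rolls (10+10) = 30. Cumulative: 38
Frame 3: STRIKE. 10 + next two rolls (10+5) = 25. Cumulative: 63
Frame 4: STRIKE. 10 + next two rolls (5+3) = 18. Cumulative: 81
Frame 5: OPEN (5+3=8). Cumulative: 89
Frame 6: OPEN (4+3=7). Cumulative: 96
Frame 7: STRIKE. 10 + next two rolls (3+4) = 17. Cumulative: 113
Frame 8: OPEN (3+4=7). Cumulative: 120
Frame 9: SPARE (0+10=10). 10 + next roll (10) = 20. Cumulative: 140
Frame 10: STRIKE. Sum of all frame-10 rolls (10+5+1) = 16. Cumulative: 156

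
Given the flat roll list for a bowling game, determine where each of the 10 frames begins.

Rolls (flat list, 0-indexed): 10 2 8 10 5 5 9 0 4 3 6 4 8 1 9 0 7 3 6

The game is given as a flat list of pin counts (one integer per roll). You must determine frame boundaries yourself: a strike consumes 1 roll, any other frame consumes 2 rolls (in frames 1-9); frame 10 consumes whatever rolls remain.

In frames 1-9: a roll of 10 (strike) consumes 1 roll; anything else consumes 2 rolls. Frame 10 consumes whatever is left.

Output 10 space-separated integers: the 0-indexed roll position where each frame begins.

Answer: 0 1 3 4 6 8 10 12 14 16

Derivation:
Frame 1 starts at roll index 0: roll=10 (strike), consumes 1 roll
Frame 2 starts at roll index 1: rolls=2,8 (sum=10), consumes 2 rolls
Frame 3 starts at roll index 3: roll=10 (strike), consumes 1 roll
Frame 4 starts at roll index 4: rolls=5,5 (sum=10), consumes 2 rolls
Frame 5 starts at roll index 6: rolls=9,0 (sum=9), consumes 2 rolls
Frame 6 starts at roll index 8: rolls=4,3 (sum=7), consumes 2 rolls
Frame 7 starts at roll index 10: rolls=6,4 (sum=10), consumes 2 rolls
Frame 8 starts at roll index 12: rolls=8,1 (sum=9), consumes 2 rolls
Frame 9 starts at roll index 14: rolls=9,0 (sum=9), consumes 2 rolls
Frame 10 starts at roll index 16: 3 remaining rolls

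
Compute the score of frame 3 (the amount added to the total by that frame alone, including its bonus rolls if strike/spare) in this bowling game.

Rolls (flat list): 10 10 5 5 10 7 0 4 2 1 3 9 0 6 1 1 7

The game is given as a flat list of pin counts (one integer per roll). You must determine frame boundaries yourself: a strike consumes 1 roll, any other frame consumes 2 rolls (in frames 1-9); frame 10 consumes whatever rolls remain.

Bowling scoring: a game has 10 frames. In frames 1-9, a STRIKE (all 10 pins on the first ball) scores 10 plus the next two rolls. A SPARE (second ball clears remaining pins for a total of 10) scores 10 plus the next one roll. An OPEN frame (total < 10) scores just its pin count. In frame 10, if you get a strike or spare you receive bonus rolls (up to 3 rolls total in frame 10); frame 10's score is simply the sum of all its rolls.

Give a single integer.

Frame 1: STRIKE. 10 + next two rolls (10+5) = 25. Cumulative: 25
Frame 2: STRIKE. 10 + next two rolls (5+5) = 20. Cumulative: 45
Frame 3: SPARE (5+5=10). 10 + next roll (10) = 20. Cumulative: 65
Frame 4: STRIKE. 10 + next two rolls (7+0) = 17. Cumulative: 82
Frame 5: OPEN (7+0=7). Cumulative: 89

Answer: 20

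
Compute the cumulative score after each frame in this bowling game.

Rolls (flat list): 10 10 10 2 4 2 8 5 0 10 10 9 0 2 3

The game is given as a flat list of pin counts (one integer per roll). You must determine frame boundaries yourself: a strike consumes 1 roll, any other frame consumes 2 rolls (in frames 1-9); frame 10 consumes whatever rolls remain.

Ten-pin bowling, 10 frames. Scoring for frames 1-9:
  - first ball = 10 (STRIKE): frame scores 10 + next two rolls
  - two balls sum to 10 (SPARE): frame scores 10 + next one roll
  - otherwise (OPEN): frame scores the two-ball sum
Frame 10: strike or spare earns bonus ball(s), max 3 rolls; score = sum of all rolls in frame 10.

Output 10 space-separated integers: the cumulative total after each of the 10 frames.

Answer: 30 52 68 74 89 94 123 142 151 156

Derivation:
Frame 1: STRIKE. 10 + next two rolls (10+10) = 30. Cumulative: 30
Frame 2: STRIKE. 10 + next two rolls (10+2) = 22. Cumulative: 52
Frame 3: STRIKE. 10 + next two rolls (2+4) = 16. Cumulative: 68
Frame 4: OPEN (2+4=6). Cumulative: 74
Frame 5: SPARE (2+8=10). 10 + next roll (5) = 15. Cumulative: 89
Frame 6: OPEN (5+0=5). Cumulative: 94
Frame 7: STRIKE. 10 + next two rolls (10+9) = 29. Cumulative: 123
Frame 8: STRIKE. 10 + next two rolls (9+0) = 19. Cumulative: 142
Frame 9: OPEN (9+0=9). Cumulative: 151
Frame 10: OPEN. Sum of all frame-10 rolls (2+3) = 5. Cumulative: 156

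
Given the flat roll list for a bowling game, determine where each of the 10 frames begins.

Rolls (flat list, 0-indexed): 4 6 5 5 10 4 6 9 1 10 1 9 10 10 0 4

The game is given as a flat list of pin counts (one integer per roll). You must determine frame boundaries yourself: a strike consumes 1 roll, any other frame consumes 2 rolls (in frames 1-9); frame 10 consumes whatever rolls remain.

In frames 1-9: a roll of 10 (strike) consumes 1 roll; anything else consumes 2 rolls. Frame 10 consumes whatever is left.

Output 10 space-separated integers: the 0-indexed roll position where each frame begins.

Frame 1 starts at roll index 0: rolls=4,6 (sum=10), consumes 2 rolls
Frame 2 starts at roll index 2: rolls=5,5 (sum=10), consumes 2 rolls
Frame 3 starts at roll index 4: roll=10 (strike), consumes 1 roll
Frame 4 starts at roll index 5: rolls=4,6 (sum=10), consumes 2 rolls
Frame 5 starts at roll index 7: rolls=9,1 (sum=10), consumes 2 rolls
Frame 6 starts at roll index 9: roll=10 (strike), consumes 1 roll
Frame 7 starts at roll index 10: rolls=1,9 (sum=10), consumes 2 rolls
Frame 8 starts at roll index 12: roll=10 (strike), consumes 1 roll
Frame 9 starts at roll index 13: roll=10 (strike), consumes 1 roll
Frame 10 starts at roll index 14: 2 remaining rolls

Answer: 0 2 4 5 7 9 10 12 13 14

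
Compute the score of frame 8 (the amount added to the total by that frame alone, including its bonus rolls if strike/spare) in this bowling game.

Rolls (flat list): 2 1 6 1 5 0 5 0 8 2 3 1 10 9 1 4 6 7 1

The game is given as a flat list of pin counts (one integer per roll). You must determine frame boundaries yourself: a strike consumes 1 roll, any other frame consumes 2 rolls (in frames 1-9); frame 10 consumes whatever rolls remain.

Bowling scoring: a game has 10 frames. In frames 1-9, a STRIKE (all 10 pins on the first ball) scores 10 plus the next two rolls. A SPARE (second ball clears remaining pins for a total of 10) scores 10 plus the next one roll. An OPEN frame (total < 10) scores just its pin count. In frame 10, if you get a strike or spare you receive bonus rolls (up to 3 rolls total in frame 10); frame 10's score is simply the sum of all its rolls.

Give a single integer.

Frame 1: OPEN (2+1=3). Cumulative: 3
Frame 2: OPEN (6+1=7). Cumulative: 10
Frame 3: OPEN (5+0=5). Cumulative: 15
Frame 4: OPEN (5+0=5). Cumulative: 20
Frame 5: SPARE (8+2=10). 10 + next roll (3) = 13. Cumulative: 33
Frame 6: OPEN (3+1=4). Cumulative: 37
Frame 7: STRIKE. 10 + next two rolls (9+1) = 20. Cumulative: 57
Frame 8: SPARE (9+1=10). 10 + next roll (4) = 14. Cumulative: 71
Frame 9: SPARE (4+6=10). 10 + next roll (7) = 17. Cumulative: 88
Frame 10: OPEN. Sum of all frame-10 rolls (7+1) = 8. Cumulative: 96

Answer: 14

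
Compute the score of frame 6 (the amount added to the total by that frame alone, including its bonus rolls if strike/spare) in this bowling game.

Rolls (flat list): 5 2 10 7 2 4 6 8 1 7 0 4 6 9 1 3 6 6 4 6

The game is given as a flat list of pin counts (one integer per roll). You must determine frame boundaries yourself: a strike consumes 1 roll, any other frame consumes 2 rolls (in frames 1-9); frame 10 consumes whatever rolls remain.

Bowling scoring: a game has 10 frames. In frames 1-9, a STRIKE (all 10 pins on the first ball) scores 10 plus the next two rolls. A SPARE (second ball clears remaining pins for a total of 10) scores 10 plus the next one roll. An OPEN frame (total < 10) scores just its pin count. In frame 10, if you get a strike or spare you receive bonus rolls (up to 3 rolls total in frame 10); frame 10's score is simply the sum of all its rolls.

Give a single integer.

Frame 1: OPEN (5+2=7). Cumulative: 7
Frame 2: STRIKE. 10 + next two rolls (7+2) = 19. Cumulative: 26
Frame 3: OPEN (7+2=9). Cumulative: 35
Frame 4: SPARE (4+6=10). 10 + next roll (8) = 18. Cumulative: 53
Frame 5: OPEN (8+1=9). Cumulative: 62
Frame 6: OPEN (7+0=7). Cumulative: 69
Frame 7: SPARE (4+6=10). 10 + next roll (9) = 19. Cumulative: 88
Frame 8: SPARE (9+1=10). 10 + next roll (3) = 13. Cumulative: 101

Answer: 7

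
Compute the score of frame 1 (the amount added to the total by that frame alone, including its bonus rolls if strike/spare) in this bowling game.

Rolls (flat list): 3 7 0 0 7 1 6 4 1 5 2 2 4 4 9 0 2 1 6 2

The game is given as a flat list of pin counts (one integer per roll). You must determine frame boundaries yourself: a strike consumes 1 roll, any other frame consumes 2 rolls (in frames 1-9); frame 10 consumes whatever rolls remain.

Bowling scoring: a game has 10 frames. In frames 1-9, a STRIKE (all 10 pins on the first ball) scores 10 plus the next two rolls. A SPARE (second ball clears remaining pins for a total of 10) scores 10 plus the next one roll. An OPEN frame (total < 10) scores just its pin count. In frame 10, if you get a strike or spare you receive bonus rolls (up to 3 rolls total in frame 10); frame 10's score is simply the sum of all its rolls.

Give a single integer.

Frame 1: SPARE (3+7=10). 10 + next roll (0) = 10. Cumulative: 10
Frame 2: OPEN (0+0=0). Cumulative: 10
Frame 3: OPEN (7+1=8). Cumulative: 18

Answer: 10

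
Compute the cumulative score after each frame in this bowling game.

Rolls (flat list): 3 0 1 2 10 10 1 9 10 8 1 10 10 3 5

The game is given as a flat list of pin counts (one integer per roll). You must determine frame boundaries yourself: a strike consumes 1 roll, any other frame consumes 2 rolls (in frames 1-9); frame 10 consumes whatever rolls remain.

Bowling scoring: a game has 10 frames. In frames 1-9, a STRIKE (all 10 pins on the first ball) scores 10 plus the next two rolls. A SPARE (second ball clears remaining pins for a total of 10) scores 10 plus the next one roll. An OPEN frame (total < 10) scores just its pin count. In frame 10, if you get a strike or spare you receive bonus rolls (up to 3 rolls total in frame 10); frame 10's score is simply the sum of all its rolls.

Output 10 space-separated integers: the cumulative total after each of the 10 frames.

Answer: 3 6 27 47 67 86 95 118 136 144

Derivation:
Frame 1: OPEN (3+0=3). Cumulative: 3
Frame 2: OPEN (1+2=3). Cumulative: 6
Frame 3: STRIKE. 10 + next two rolls (10+1) = 21. Cumulative: 27
Frame 4: STRIKE. 10 + next two rolls (1+9) = 20. Cumulative: 47
Frame 5: SPARE (1+9=10). 10 + next roll (10) = 20. Cumulative: 67
Frame 6: STRIKE. 10 + next two rolls (8+1) = 19. Cumulative: 86
Frame 7: OPEN (8+1=9). Cumulative: 95
Frame 8: STRIKE. 10 + next two rolls (10+3) = 23. Cumulative: 118
Frame 9: STRIKE. 10 + next two rolls (3+5) = 18. Cumulative: 136
Frame 10: OPEN. Sum of all frame-10 rolls (3+5) = 8. Cumulative: 144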